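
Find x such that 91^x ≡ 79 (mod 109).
85

Baby-step giant-step with step n = ⌈√109⌉ = 11.
Baby steps 91^j mod 109 (j:value) for j=0..10: 0:1, 1:91, 2:106, 3:54, 4:9, 5:56, 6:82, 7:50, 8:81, 9:68, 10:84.
Giant-step multiplier: 91^(-11) ≡ 91^(108-11) = 91^97 ≡ 39 (mod 109).
Giant steps γ_i = 79·39^i mod 109: γ_0=79, γ_1=29, γ_2=41, γ_3=73, γ_4=13, γ_5=71, γ_6=44, γ_7=81 (in table at j=8).
x = i·n + j = 7·11 + 8 = 85.
Check: 91^85 ≡ 79 (mod 109).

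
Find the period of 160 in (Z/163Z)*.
81

163 is prime, so ord(160) divides φ(163) = 162.
Divisors of 162: 1, 2, 3, 6, 9, 18, 27, 54, 81, 162.
Repeated squaring: 160^1 ≡ 160, 160^2 ≡ 9, 160^4 ≡ 81, 160^8 ≡ 41, 160^16 ≡ 51, 160^32 ≡ 156, 160^64 ≡ 49, 160^128 ≡ 119 (mod 163).
Test 160^d mod 163 for each divisor d in increasing order:
160^1 ≡ 160
160^2 ≡ 9
160^3 = 160^2·160^1 ≡ 136
160^6 = 160^4·160^2 ≡ 77
160^9 = 160^8·160^1 ≡ 40
160^18 = 160^16·160^2 ≡ 133
160^27 = 160^16·160^8·160^2·160^1 ≡ 104
160^54 = 160^32·160^16·160^4·160^2 ≡ 58
160^81 = 160^64·160^16·160^1 ≡ 1  ← first divisor giving 1
The order is 81.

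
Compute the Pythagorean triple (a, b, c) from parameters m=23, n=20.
(129, 920, 929)

Euclid's formula: a = m² - n², b = 2mn, c = m² + n²
m = 23, n = 20
a = 23² - 20² = 529 - 400 = 129
b = 2 × 23 × 20 = 920
c = 23² + 20² = 529 + 400 = 929
Verification: 129² + 920² = 16641 + 846400 = 863041 = 929² ✓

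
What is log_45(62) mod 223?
220

Baby-step giant-step with step n = ⌈√223⌉ = 15.
Baby steps 45^j mod 223 (j:value) for j=0..14: 0:1, 1:45, 2:18, 3:141, 4:101, 5:85, 6:34, 7:192, 8:166, 9:111, 10:89, 11:214, 12:41, 13:61, 14:69.
Giant-step multiplier: 45^(-15) ≡ 45^(222-15) = 45^207 ≡ 118 (mod 223).
Giant steps γ_i = 62·118^i mod 223: γ_0=62, γ_1=180, γ_2=55, γ_3=23, γ_4=38, γ_5=24, γ_6=156, γ_7=122, γ_8=124, γ_9=137, γ_10=110, γ_11=46, γ_12=76, γ_13=48, γ_14=89 (in table at j=10).
x = i·n + j = 14·15 + 10 = 220.
Check: 45^220 ≡ 62 (mod 223).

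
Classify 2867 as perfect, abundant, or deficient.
deficient

Proper divisors of 2867: sum = 1 + 47 + 61 = 109
Since 109 < 2867, 2867 is deficient.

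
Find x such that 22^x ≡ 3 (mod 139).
31

Baby-step giant-step with step n = ⌈√139⌉ = 12.
Baby steps 22^j mod 139 (j:value) for j=0..11: 0:1, 1:22, 2:67, 3:84, 4:41, 5:68, 6:106, 7:108, 8:13, 9:8, 10:37, 11:119.
Giant-step multiplier: 22^(-12) ≡ 22^(138-12) = 22^126 ≡ 6 (mod 139).
Giant steps γ_i = 3·6^i mod 139: γ_0=3, γ_1=18, γ_2=108 (in table at j=7).
x = i·n + j = 2·12 + 7 = 31.
Check: 22^31 ≡ 3 (mod 139).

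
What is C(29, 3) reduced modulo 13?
1

Using Lucas' theorem:
Write n=29 and k=3 in base 13:
n in base 13: [2, 3]
k in base 13: [0, 3]
C(29,3) mod 13 = ∏ C(n_i, k_i) mod 13
Digit binomials (mod 13): C(2,0) = 1; C(3,3) = 1
Product: 1 × 1 = 1 ≡ 1 (mod 13)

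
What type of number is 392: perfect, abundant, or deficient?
abundant

Proper divisors of 392: sum = 1 + 2 + 4 + 7 + 8 + 14 + 28 + 49 + 56 + 98 + 196 = 463
Since 463 > 392, 392 is abundant.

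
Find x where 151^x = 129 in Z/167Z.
39

Baby-step giant-step with step n = ⌈√167⌉ = 13.
Baby steps 151^j mod 167 (j:value) for j=0..12: 0:1, 1:151, 2:89, 3:79, 4:72, 5:17, 6:62, 7:10, 8:7, 9:55, 10:122, 11:52, 12:3.
Giant-step multiplier: 151^(-13) ≡ 151^(166-13) = 151^153 ≡ 80 (mod 167).
Giant steps γ_i = 129·80^i mod 167: γ_0=129, γ_1=133, γ_2=119, γ_3=1 (in table at j=0).
x = i·n + j = 3·13 + 0 = 39.
Check: 151^39 ≡ 129 (mod 167).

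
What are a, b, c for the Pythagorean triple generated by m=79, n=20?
(5841, 3160, 6641)

Euclid's formula: a = m² - n², b = 2mn, c = m² + n²
m = 79, n = 20
a = 79² - 20² = 6241 - 400 = 5841
b = 2 × 79 × 20 = 3160
c = 79² + 20² = 6241 + 400 = 6641
Verification: 5841² + 3160² = 34117281 + 9985600 = 44102881 = 6641² ✓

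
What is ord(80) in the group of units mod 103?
34

103 is prime, so ord(80) divides φ(103) = 102.
Divisors of 102: 1, 2, 3, 6, 17, 34, 51, 102.
Repeated squaring: 80^1 ≡ 80, 80^2 ≡ 14, 80^4 ≡ 93, 80^8 ≡ 100, 80^16 ≡ 9, 80^32 ≡ 81, 80^64 ≡ 72 (mod 103).
Test 80^d mod 103 for each divisor d in increasing order:
80^1 ≡ 80
80^2 ≡ 14
80^3 = 80^2·80^1 ≡ 90
80^6 = 80^4·80^2 ≡ 66
80^17 = 80^16·80^1 ≡ 102
80^34 = 80^32·80^2 ≡ 1  ← first divisor giving 1
The order is 34.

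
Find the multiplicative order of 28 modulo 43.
42

43 is prime, so ord(28) divides φ(43) = 42.
Divisors of 42: 1, 2, 3, 6, 7, 14, 21, 42.
Repeated squaring: 28^1 ≡ 28, 28^2 ≡ 10, 28^4 ≡ 14, 28^8 ≡ 24, 28^16 ≡ 17, 28^32 ≡ 31 (mod 43).
Test 28^d mod 43 for each divisor d in increasing order:
28^1 ≡ 28
28^2 ≡ 10
28^3 = 28^2·28^1 ≡ 22
28^6 = 28^4·28^2 ≡ 11
28^7 = 28^4·28^2·28^1 ≡ 7
28^14 = 28^8·28^4·28^2 ≡ 6
28^21 = 28^16·28^4·28^1 ≡ 42
28^42 = 28^32·28^8·28^2 ≡ 1  ← first divisor giving 1
The order is 42.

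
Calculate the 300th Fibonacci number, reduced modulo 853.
552

Matrix identity: Q^n = [[F_(n+1), F_n], [F_n, F_(n-1)]] with Q = [[1,1],[1,0]].
n = 300 = 100101100₂. Square-and-multiply, entries mod 853:
Q^1 = [[1,1],[1,0]]
Q^2 = (Q^1)² = [[2,1],[1,1]]
Q^4 = (Q^2)² = [[5,3],[3,2]]
Q^9 = (Q^4)²·Q = [[55,34],[34,21]]
Q^18 = (Q^9)² = [[769,25],[25,744]]
Q^37 = (Q^18)²·Q = [[297,4],[4,293]]
Q^75 = (Q^37)²·Q = [[167,366],[366,654]]
Q^150 = (Q^75)² = [[628,230],[230,398]]
Q^300 = (Q^150)² = [[312,552],[552,613]]
F_300 mod 853 = Q^300[0][1] = 552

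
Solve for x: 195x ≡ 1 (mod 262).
43

gcd(195, 262) = 1, so the inverse exists.
Extended Euclidean algorithm on (262, 195):
262 = 1 × 195 + 67  ⟹  67 = (1)·262 + (-1)·195
195 = 2 × 67 + 61  ⟹  61 = (-2)·262 + (3)·195
67 = 1 × 61 + 6  ⟹  6 = (3)·262 + (-4)·195
61 = 10 × 6 + 1  ⟹  1 = (-32)·262 + (43)·195
So (43)·195 ≡ 1 (mod 262), i.e. 195^(-1) ≡ 43 (mod 262).
Check: 195 × 43 = 8385 ≡ 1 (mod 262)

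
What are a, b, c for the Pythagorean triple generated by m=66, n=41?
(2675, 5412, 6037)

Euclid's formula: a = m² - n², b = 2mn, c = m² + n²
m = 66, n = 41
a = 66² - 41² = 4356 - 1681 = 2675
b = 2 × 66 × 41 = 5412
c = 66² + 41² = 4356 + 1681 = 6037
Verification: 2675² + 5412² = 7155625 + 29289744 = 36445369 = 6037² ✓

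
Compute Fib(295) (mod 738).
733

Matrix identity: Q^n = [[F_(n+1), F_n], [F_n, F_(n-1)]] with Q = [[1,1],[1,0]].
n = 295 = 100100111₂. Square-and-multiply, entries mod 738:
Q^1 = [[1,1],[1,0]]
Q^2 = (Q^1)² = [[2,1],[1,1]]
Q^4 = (Q^2)² = [[5,3],[3,2]]
Q^9 = (Q^4)²·Q = [[55,34],[34,21]]
Q^18 = (Q^9)² = [[491,370],[370,121]]
Q^36 = (Q^18)² = [[125,612],[612,251]]
Q^73 = (Q^36)²·Q = [[361,505],[505,594]]
Q^147 = (Q^73)²·Q = [[471,110],[110,361]]
Q^295 = (Q^147)²·Q = [[3,733],[733,8]]
F_295 mod 738 = Q^295[0][1] = 733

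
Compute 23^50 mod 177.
166

Repeated squaring. Binary of 50 = 110010.
23^1 ≡ 23 (mod 177); 23^2 ≡ 175 (mod 177); 23^4 ≡ 4 (mod 177); 23^8 ≡ 16 (mod 177); 23^16 ≡ 79 (mod 177); 23^32 ≡ 46 (mod 177)
23^50 = 23^2 × 23^16 × 23^32 ≡ 166 (mod 177)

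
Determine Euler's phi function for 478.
238

478 = 2 × 239
φ(n) = n × ∏(1 - 1/p) for each prime p dividing n
φ(478) = 478 × (1 - 1/2) × (1 - 1/239) = 238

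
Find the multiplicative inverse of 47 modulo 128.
79

gcd(47, 128) = 1, so the inverse exists.
Extended Euclidean algorithm on (128, 47):
128 = 2 × 47 + 34  ⟹  34 = (1)·128 + (-2)·47
47 = 1 × 34 + 13  ⟹  13 = (-1)·128 + (3)·47
34 = 2 × 13 + 8  ⟹  8 = (3)·128 + (-8)·47
13 = 1 × 8 + 5  ⟹  5 = (-4)·128 + (11)·47
8 = 1 × 5 + 3  ⟹  3 = (7)·128 + (-19)·47
5 = 1 × 3 + 2  ⟹  2 = (-11)·128 + (30)·47
3 = 1 × 2 + 1  ⟹  1 = (18)·128 + (-49)·47
So (-49)·47 ≡ 1 (mod 128), i.e. 47^(-1) ≡ -49 ≡ 79 (mod 128).
Check: 47 × 79 = 3713 ≡ 1 (mod 128)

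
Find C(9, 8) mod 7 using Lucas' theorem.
2

Using Lucas' theorem:
Write n=9 and k=8 in base 7:
n in base 7: [1, 2]
k in base 7: [1, 1]
C(9,8) mod 7 = ∏ C(n_i, k_i) mod 7
Digit binomials (mod 7): C(1,1) = 1; C(2,1) = 2
Product: 1 × 2 = 2 ≡ 2 (mod 7)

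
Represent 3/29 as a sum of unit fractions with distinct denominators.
1/10 + 1/290

Greedy algorithm:
3/29: ceiling(29/3) = 10, use 1/10
1/290: ceiling(290/1) = 290, use 1/290
Result: 3/29 = 1/10 + 1/290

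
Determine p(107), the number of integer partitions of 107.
431149389

p(n) counts ways to write n as a sum of positive integers (order ignored).
Euler's pentagonal recurrence: p(k) = p(k-1) + p(k-2) - p(k-5) - p(k-7) + p(k-12) + p(k-15) - ... (offsets j(3j∓1)/2, signs ++--, p(0)=1, p(<0)=0).
DP table for k = 0..106: p(0)=1, p(1)=1, p(2)=2, p(3)=3, p(4)=5, p(5)=7, p(6)=11, p(7)=15, p(8)=22, p(9)=30, p(10)=42, p(11)=56, p(12)=77, p(13)=101, p(14)=135, p(15)=176, p(16)=231, p(17)=297, p(18)=385, p(19)=490, p(20)=627, p(21)=792, p(22)=1002, p(23)=1255, p(24)=1575, p(25)=1958, p(26)=2436, p(27)=3010, p(28)=3718, p(29)=4565, p(30)=5604, p(31)=6842, p(32)=8349, p(33)=10143, p(34)=12310, p(35)=14883, p(36)=17977, p(37)=21637, p(38)=26015, p(39)=31185, p(40)=37338, p(41)=44583, p(42)=53174, p(43)=63261, p(44)=75175, p(45)=89134, p(46)=105558, p(47)=124754, p(48)=147273, p(49)=173525, p(50)=204226, p(51)=239943, p(52)=281589, p(53)=329931, p(54)=386155, p(55)=451276, p(56)=526823, p(57)=614154, p(58)=715220, p(59)=831820, p(60)=966467, p(61)=1121505, p(62)=1300156, p(63)=1505499, p(64)=1741630, p(65)=2012558, p(66)=2323520, p(67)=2679689, p(68)=3087735, p(69)=3554345, p(70)=4087968, p(71)=4697205, p(72)=5392783, p(73)=6185689, p(74)=7089500, p(75)=8118264, p(76)=9289091, p(77)=10619863, p(78)=12132164, p(79)=13848650, p(80)=15796476, p(81)=18004327, p(82)=20506255, p(83)=23338469, p(84)=26543660, p(85)=30167357, p(86)=34262962, p(87)=38887673, p(88)=44108109, p(89)=49995925, p(90)=56634173, p(91)=64112359, p(92)=72533807, p(93)=82010177, p(94)=92669720, p(95)=104651419, p(96)=118114304, p(97)=133230930, p(98)=150198136, p(99)=169229875, p(100)=190569292, p(101)=214481126, p(102)=241265379, p(103)=271248950, p(104)=304801365, p(105)=342325709, p(106)=384276336.
Final step: p(107) = p(106) + p(105) - p(102) - p(100) + p(95) + p(92) - p(85) - p(81) + p(72) + p(67) - p(56) - p(50) + p(37) + p(30) - p(15) - p(7)
= 384276336 + 342325709 - 241265379 - 190569292 + 104651419 + 72533807 - 30167357 - 18004327 + 5392783 + 2679689 - 526823 - 204226 + 21637 + 5604 - 176 - 15
= 431149389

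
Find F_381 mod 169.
76

Matrix identity: Q^n = [[F_(n+1), F_n], [F_n, F_(n-1)]] with Q = [[1,1],[1,0]].
n = 381 = 101111101₂. Square-and-multiply, entries mod 169:
Q^1 = [[1,1],[1,0]]
Q^2 = (Q^1)² = [[2,1],[1,1]]
Q^5 = (Q^2)²·Q = [[8,5],[5,3]]
Q^11 = (Q^5)²·Q = [[144,89],[89,55]]
Q^23 = (Q^11)²·Q = [[62,96],[96,135]]
Q^47 = (Q^23)²·Q = [[31,47],[47,153]]
Q^95 = (Q^47)²·Q = [[157,128],[128,29]]
Q^190 = (Q^95)² = [[135,148],[148,156]]
Q^381 = (Q^190)²·Q = [[49,76],[76,142]]
F_381 mod 169 = Q^381[0][1] = 76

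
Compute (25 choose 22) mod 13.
12

Using Lucas' theorem:
Write n=25 and k=22 in base 13:
n in base 13: [1, 12]
k in base 13: [1, 9]
C(25,22) mod 13 = ∏ C(n_i, k_i) mod 13
Digit binomials (mod 13): C(1,1) = 1; C(12,9) = 220 ≡ 12
Product: 1 × 12 = 12 ≡ 12 (mod 13)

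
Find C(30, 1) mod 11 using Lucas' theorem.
8

Using Lucas' theorem:
Write n=30 and k=1 in base 11:
n in base 11: [2, 8]
k in base 11: [0, 1]
C(30,1) mod 11 = ∏ C(n_i, k_i) mod 11
Digit binomials (mod 11): C(2,0) = 1; C(8,1) = 8
Product: 1 × 8 = 8 ≡ 8 (mod 11)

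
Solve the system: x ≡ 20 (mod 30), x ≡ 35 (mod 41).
650

Using Chinese Remainder Theorem:
M = 30 × 41 = 1230
M1 = 41, M2 = 30
y1 = 41^(-1) mod 30 = 11
y2 = 30^(-1) mod 41 = 26
x = (20×41×11 + 35×30×26) mod 1230 = 650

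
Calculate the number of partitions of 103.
271248950

p(n) counts ways to write n as a sum of positive integers (order ignored).
Euler's pentagonal recurrence: p(k) = p(k-1) + p(k-2) - p(k-5) - p(k-7) + p(k-12) + p(k-15) - ... (offsets j(3j∓1)/2, signs ++--, p(0)=1, p(<0)=0).
DP table for k = 0..102: p(0)=1, p(1)=1, p(2)=2, p(3)=3, p(4)=5, p(5)=7, p(6)=11, p(7)=15, p(8)=22, p(9)=30, p(10)=42, p(11)=56, p(12)=77, p(13)=101, p(14)=135, p(15)=176, p(16)=231, p(17)=297, p(18)=385, p(19)=490, p(20)=627, p(21)=792, p(22)=1002, p(23)=1255, p(24)=1575, p(25)=1958, p(26)=2436, p(27)=3010, p(28)=3718, p(29)=4565, p(30)=5604, p(31)=6842, p(32)=8349, p(33)=10143, p(34)=12310, p(35)=14883, p(36)=17977, p(37)=21637, p(38)=26015, p(39)=31185, p(40)=37338, p(41)=44583, p(42)=53174, p(43)=63261, p(44)=75175, p(45)=89134, p(46)=105558, p(47)=124754, p(48)=147273, p(49)=173525, p(50)=204226, p(51)=239943, p(52)=281589, p(53)=329931, p(54)=386155, p(55)=451276, p(56)=526823, p(57)=614154, p(58)=715220, p(59)=831820, p(60)=966467, p(61)=1121505, p(62)=1300156, p(63)=1505499, p(64)=1741630, p(65)=2012558, p(66)=2323520, p(67)=2679689, p(68)=3087735, p(69)=3554345, p(70)=4087968, p(71)=4697205, p(72)=5392783, p(73)=6185689, p(74)=7089500, p(75)=8118264, p(76)=9289091, p(77)=10619863, p(78)=12132164, p(79)=13848650, p(80)=15796476, p(81)=18004327, p(82)=20506255, p(83)=23338469, p(84)=26543660, p(85)=30167357, p(86)=34262962, p(87)=38887673, p(88)=44108109, p(89)=49995925, p(90)=56634173, p(91)=64112359, p(92)=72533807, p(93)=82010177, p(94)=92669720, p(95)=104651419, p(96)=118114304, p(97)=133230930, p(98)=150198136, p(99)=169229875, p(100)=190569292, p(101)=214481126, p(102)=241265379.
Final step: p(103) = p(102) + p(101) - p(98) - p(96) + p(91) + p(88) - p(81) - p(77) + p(68) + p(63) - p(52) - p(46) + p(33) + p(26) - p(11) - p(3)
= 241265379 + 214481126 - 150198136 - 118114304 + 64112359 + 44108109 - 18004327 - 10619863 + 3087735 + 1505499 - 281589 - 105558 + 10143 + 2436 - 56 - 3
= 271248950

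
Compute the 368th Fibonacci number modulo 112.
21

Matrix identity: Q^n = [[F_(n+1), F_n], [F_n, F_(n-1)]] with Q = [[1,1],[1,0]].
n = 368 = 101110000₂. Square-and-multiply, entries mod 112:
Q^1 = [[1,1],[1,0]]
Q^2 = (Q^1)² = [[2,1],[1,1]]
Q^5 = (Q^2)²·Q = [[8,5],[5,3]]
Q^11 = (Q^5)²·Q = [[32,89],[89,55]]
Q^23 = (Q^11)²·Q = [[0,97],[97,15]]
Q^46 = (Q^23)² = [[1,111],[111,2]]
Q^92 = (Q^46)² = [[2,109],[109,5]]
Q^184 = (Q^92)² = [[13,91],[91,34]]
Q^368 = (Q^184)² = [[50,21],[21,29]]
F_368 mod 112 = Q^368[0][1] = 21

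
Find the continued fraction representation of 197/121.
[1; 1, 1, 1, 2, 4, 1, 2]

Euclidean algorithm steps:
197 = 1 × 121 + 76
121 = 1 × 76 + 45
76 = 1 × 45 + 31
45 = 1 × 31 + 14
31 = 2 × 14 + 3
14 = 4 × 3 + 2
3 = 1 × 2 + 1
2 = 2 × 1 + 0
Continued fraction: [1; 1, 1, 1, 2, 4, 1, 2]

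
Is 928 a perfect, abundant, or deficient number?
abundant

Proper divisors of 928: sum = 1 + 2 + 4 + 8 + 16 + 29 + 32 + 58 + 116 + 232 + 464 = 962
Since 962 > 928, 928 is abundant.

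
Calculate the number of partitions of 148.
33549419497

p(n) counts ways to write n as a sum of positive integers (order ignored).
Euler's pentagonal recurrence: p(k) = p(k-1) + p(k-2) - p(k-5) - p(k-7) + p(k-12) + p(k-15) - ... (offsets j(3j∓1)/2, signs ++--, p(0)=1, p(<0)=0).
DP table for k = 0..147: p(0)=1, p(1)=1, p(2)=2, p(3)=3, p(4)=5, p(5)=7, p(6)=11, p(7)=15, p(8)=22, p(9)=30, p(10)=42, p(11)=56, p(12)=77, p(13)=101, p(14)=135, p(15)=176, p(16)=231, p(17)=297, p(18)=385, p(19)=490, p(20)=627, p(21)=792, p(22)=1002, p(23)=1255, p(24)=1575, p(25)=1958, p(26)=2436, p(27)=3010, p(28)=3718, p(29)=4565, p(30)=5604, p(31)=6842, p(32)=8349, p(33)=10143, p(34)=12310, p(35)=14883, p(36)=17977, p(37)=21637, p(38)=26015, p(39)=31185, p(40)=37338, p(41)=44583, p(42)=53174, p(43)=63261, p(44)=75175, p(45)=89134, p(46)=105558, p(47)=124754, p(48)=147273, p(49)=173525, p(50)=204226, p(51)=239943, p(52)=281589, p(53)=329931, p(54)=386155, p(55)=451276, p(56)=526823, p(57)=614154, p(58)=715220, p(59)=831820, p(60)=966467, p(61)=1121505, p(62)=1300156, p(63)=1505499, p(64)=1741630, p(65)=2012558, p(66)=2323520, p(67)=2679689, p(68)=3087735, p(69)=3554345, p(70)=4087968, p(71)=4697205, p(72)=5392783, p(73)=6185689, p(74)=7089500, p(75)=8118264, p(76)=9289091, p(77)=10619863, p(78)=12132164, p(79)=13848650, p(80)=15796476, p(81)=18004327, p(82)=20506255, p(83)=23338469, p(84)=26543660, p(85)=30167357, p(86)=34262962, p(87)=38887673, p(88)=44108109, p(89)=49995925, p(90)=56634173, p(91)=64112359, p(92)=72533807, p(93)=82010177, p(94)=92669720, p(95)=104651419, p(96)=118114304, p(97)=133230930, p(98)=150198136, p(99)=169229875, p(100)=190569292, p(101)=214481126, p(102)=241265379, p(103)=271248950, p(104)=304801365, p(105)=342325709, p(106)=384276336, p(107)=431149389, p(108)=483502844, p(109)=541946240, p(110)=607163746, p(111)=679903203, p(112)=761002156, p(113)=851376628, p(114)=952050665, p(115)=1064144451, p(116)=1188908248, p(117)=1327710076, p(118)=1482074143, p(119)=1653668665, p(120)=1844349560, p(121)=2056148051, p(122)=2291320912, p(123)=2552338241, p(124)=2841940500, p(125)=3163127352, p(126)=3519222692, p(127)=3913864295, p(128)=4351078600, p(129)=4835271870, p(130)=5371315400, p(131)=5964539504, p(132)=6620830889, p(133)=7346629512, p(134)=8149040695, p(135)=9035836076, p(136)=10015581680, p(137)=11097645016, p(138)=12292341831, p(139)=13610949895, p(140)=15065878135, p(141)=16670689208, p(142)=18440293320, p(143)=20390982757, p(144)=22540654445, p(145)=24908858009, p(146)=27517052599, p(147)=30388671978.
Final step: p(148) = p(147) + p(146) - p(143) - p(141) + p(136) + p(133) - p(126) - p(122) + p(113) + p(108) - p(97) - p(91) + p(78) + p(71) - p(56) - p(48) + p(31) + p(22) - p(3)
= 30388671978 + 27517052599 - 20390982757 - 16670689208 + 10015581680 + 7346629512 - 3519222692 - 2291320912 + 851376628 + 483502844 - 133230930 - 64112359 + 12132164 + 4697205 - 526823 - 147273 + 6842 + 1002 - 3
= 33549419497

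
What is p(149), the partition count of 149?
37027355200

p(n) counts ways to write n as a sum of positive integers (order ignored).
Euler's pentagonal recurrence: p(k) = p(k-1) + p(k-2) - p(k-5) - p(k-7) + p(k-12) + p(k-15) - ... (offsets j(3j∓1)/2, signs ++--, p(0)=1, p(<0)=0).
DP table for k = 0..148: p(0)=1, p(1)=1, p(2)=2, p(3)=3, p(4)=5, p(5)=7, p(6)=11, p(7)=15, p(8)=22, p(9)=30, p(10)=42, p(11)=56, p(12)=77, p(13)=101, p(14)=135, p(15)=176, p(16)=231, p(17)=297, p(18)=385, p(19)=490, p(20)=627, p(21)=792, p(22)=1002, p(23)=1255, p(24)=1575, p(25)=1958, p(26)=2436, p(27)=3010, p(28)=3718, p(29)=4565, p(30)=5604, p(31)=6842, p(32)=8349, p(33)=10143, p(34)=12310, p(35)=14883, p(36)=17977, p(37)=21637, p(38)=26015, p(39)=31185, p(40)=37338, p(41)=44583, p(42)=53174, p(43)=63261, p(44)=75175, p(45)=89134, p(46)=105558, p(47)=124754, p(48)=147273, p(49)=173525, p(50)=204226, p(51)=239943, p(52)=281589, p(53)=329931, p(54)=386155, p(55)=451276, p(56)=526823, p(57)=614154, p(58)=715220, p(59)=831820, p(60)=966467, p(61)=1121505, p(62)=1300156, p(63)=1505499, p(64)=1741630, p(65)=2012558, p(66)=2323520, p(67)=2679689, p(68)=3087735, p(69)=3554345, p(70)=4087968, p(71)=4697205, p(72)=5392783, p(73)=6185689, p(74)=7089500, p(75)=8118264, p(76)=9289091, p(77)=10619863, p(78)=12132164, p(79)=13848650, p(80)=15796476, p(81)=18004327, p(82)=20506255, p(83)=23338469, p(84)=26543660, p(85)=30167357, p(86)=34262962, p(87)=38887673, p(88)=44108109, p(89)=49995925, p(90)=56634173, p(91)=64112359, p(92)=72533807, p(93)=82010177, p(94)=92669720, p(95)=104651419, p(96)=118114304, p(97)=133230930, p(98)=150198136, p(99)=169229875, p(100)=190569292, p(101)=214481126, p(102)=241265379, p(103)=271248950, p(104)=304801365, p(105)=342325709, p(106)=384276336, p(107)=431149389, p(108)=483502844, p(109)=541946240, p(110)=607163746, p(111)=679903203, p(112)=761002156, p(113)=851376628, p(114)=952050665, p(115)=1064144451, p(116)=1188908248, p(117)=1327710076, p(118)=1482074143, p(119)=1653668665, p(120)=1844349560, p(121)=2056148051, p(122)=2291320912, p(123)=2552338241, p(124)=2841940500, p(125)=3163127352, p(126)=3519222692, p(127)=3913864295, p(128)=4351078600, p(129)=4835271870, p(130)=5371315400, p(131)=5964539504, p(132)=6620830889, p(133)=7346629512, p(134)=8149040695, p(135)=9035836076, p(136)=10015581680, p(137)=11097645016, p(138)=12292341831, p(139)=13610949895, p(140)=15065878135, p(141)=16670689208, p(142)=18440293320, p(143)=20390982757, p(144)=22540654445, p(145)=24908858009, p(146)=27517052599, p(147)=30388671978, p(148)=33549419497.
Final step: p(149) = p(148) + p(147) - p(144) - p(142) + p(137) + p(134) - p(127) - p(123) + p(114) + p(109) - p(98) - p(92) + p(79) + p(72) - p(57) - p(49) + p(32) + p(23) - p(4)
= 33549419497 + 30388671978 - 22540654445 - 18440293320 + 11097645016 + 8149040695 - 3913864295 - 2552338241 + 952050665 + 541946240 - 150198136 - 72533807 + 13848650 + 5392783 - 614154 - 173525 + 8349 + 1255 - 5
= 37027355200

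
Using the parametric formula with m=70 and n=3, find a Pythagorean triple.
(4891, 420, 4909)

Euclid's formula: a = m² - n², b = 2mn, c = m² + n²
m = 70, n = 3
a = 70² - 3² = 4900 - 9 = 4891
b = 2 × 70 × 3 = 420
c = 70² + 3² = 4900 + 9 = 4909
Verification: 4891² + 420² = 23921881 + 176400 = 24098281 = 4909² ✓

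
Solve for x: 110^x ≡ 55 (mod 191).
5

Baby-step giant-step with step n = ⌈√191⌉ = 14.
Baby steps 110^j mod 191 (j:value) for j=0..13: 0:1, 1:110, 2:67, 3:112, 4:96, 5:55, 6:129, 7:56, 8:48, 9:123, 10:160, 11:28, 12:24, 13:157.
h = 55 is already in the table at j=5, so x = 5.
Check: 110^5 ≡ 55 (mod 191).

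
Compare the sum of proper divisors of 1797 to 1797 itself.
deficient

Proper divisors of 1797: sum = 1 + 3 + 599 = 603
Since 603 < 1797, 1797 is deficient.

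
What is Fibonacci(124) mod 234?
183

Matrix identity: Q^n = [[F_(n+1), F_n], [F_n, F_(n-1)]] with Q = [[1,1],[1,0]].
n = 124 = 1111100₂. Square-and-multiply, entries mod 234:
Q^1 = [[1,1],[1,0]]
Q^3 = (Q^1)²·Q = [[3,2],[2,1]]
Q^7 = (Q^3)²·Q = [[21,13],[13,8]]
Q^15 = (Q^7)²·Q = [[51,142],[142,143]]
Q^31 = (Q^15)²·Q = [[3,67],[67,170]]
Q^62 = (Q^31)² = [[52,125],[125,161]]
Q^124 = (Q^62)² = [[77,183],[183,128]]
F_124 mod 234 = Q^124[0][1] = 183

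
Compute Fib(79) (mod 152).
13

Matrix identity: Q^n = [[F_(n+1), F_n], [F_n, F_(n-1)]] with Q = [[1,1],[1,0]].
n = 79 = 1001111₂. Square-and-multiply, entries mod 152:
Q^1 = [[1,1],[1,0]]
Q^2 = (Q^1)² = [[2,1],[1,1]]
Q^4 = (Q^2)² = [[5,3],[3,2]]
Q^9 = (Q^4)²·Q = [[55,34],[34,21]]
Q^19 = (Q^9)²·Q = [[77,77],[77,0]]
Q^39 = (Q^19)²·Q = [[3,2],[2,1]]
Q^79 = (Q^39)²·Q = [[21,13],[13,8]]
F_79 mod 152 = Q^79[0][1] = 13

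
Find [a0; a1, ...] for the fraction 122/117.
[1; 23, 2, 2]

Euclidean algorithm steps:
122 = 1 × 117 + 5
117 = 23 × 5 + 2
5 = 2 × 2 + 1
2 = 2 × 1 + 0
Continued fraction: [1; 23, 2, 2]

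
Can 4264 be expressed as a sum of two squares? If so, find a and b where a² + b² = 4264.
30² + 58² (a=30, b=58)

Factorization: 4264 = 2^3 × 13 × 41
By Fermat: n is sum of two squares iff every prime p ≡ 3 (mod 4) appears to even power.
All primes ≡ 3 (mod 4) appear to even power.
Search a = 0, 1, 2, … for 4264 - a² a perfect square: first hit at a = 30: 4264 - 900 = 3364 = 58².
4264 = 30² + 58² = 900 + 3364 ✓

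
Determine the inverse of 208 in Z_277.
4

gcd(208, 277) = 1, so the inverse exists.
Extended Euclidean algorithm on (277, 208):
277 = 1 × 208 + 69  ⟹  69 = (1)·277 + (-1)·208
208 = 3 × 69 + 1  ⟹  1 = (-3)·277 + (4)·208
So (4)·208 ≡ 1 (mod 277), i.e. 208^(-1) ≡ 4 (mod 277).
Check: 208 × 4 = 832 ≡ 1 (mod 277)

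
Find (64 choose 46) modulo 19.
0

Using Lucas' theorem:
Write n=64 and k=46 in base 19:
n in base 19: [3, 7]
k in base 19: [2, 8]
C(64,46) mod 19 = ∏ C(n_i, k_i) mod 19
Digit binomials (mod 19): C(3,2) = 3; C(7,8) = 0 (k_i > n_i)
Product: 3 × 0 = 0 ≡ 0 (mod 19)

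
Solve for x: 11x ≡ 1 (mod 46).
21

gcd(11, 46) = 1, so the inverse exists.
Extended Euclidean algorithm on (46, 11):
46 = 4 × 11 + 2  ⟹  2 = (1)·46 + (-4)·11
11 = 5 × 2 + 1  ⟹  1 = (-5)·46 + (21)·11
So (21)·11 ≡ 1 (mod 46), i.e. 11^(-1) ≡ 21 (mod 46).
Check: 11 × 21 = 231 ≡ 1 (mod 46)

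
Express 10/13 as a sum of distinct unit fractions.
1/2 + 1/4 + 1/52

Greedy algorithm:
10/13: ceiling(13/10) = 2, use 1/2
7/26: ceiling(26/7) = 4, use 1/4
1/52: ceiling(52/1) = 52, use 1/52
Result: 10/13 = 1/2 + 1/4 + 1/52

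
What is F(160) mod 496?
427

Matrix identity: Q^n = [[F_(n+1), F_n], [F_n, F_(n-1)]] with Q = [[1,1],[1,0]].
n = 160 = 10100000₂. Square-and-multiply, entries mod 496:
Q^1 = [[1,1],[1,0]]
Q^2 = (Q^1)² = [[2,1],[1,1]]
Q^5 = (Q^2)²·Q = [[8,5],[5,3]]
Q^10 = (Q^5)² = [[89,55],[55,34]]
Q^20 = (Q^10)² = [[34,317],[317,213]]
Q^40 = (Q^20)² = [[461,427],[427,34]]
Q^80 = (Q^40)² = [[34,69],[69,461]]
Q^160 = (Q^80)² = [[461,427],[427,34]]
F_160 mod 496 = Q^160[0][1] = 427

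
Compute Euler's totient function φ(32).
16

32 = 2^5
φ(n) = n × ∏(1 - 1/p) for each prime p dividing n
φ(32) = 32 × (1 - 1/2) = 16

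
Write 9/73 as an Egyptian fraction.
1/9 + 1/83 + 1/7791 + 1/70808504 + 1/10027688406627528

Greedy algorithm:
9/73: ceiling(73/9) = 9, use 1/9
8/657: ceiling(657/8) = 83, use 1/83
7/54531: ceiling(54531/7) = 7791, use 1/7791
2/141617007: ceiling(141617007/2) = 70808504, use 1/70808504
1/10027688406627528: ceiling(10027688406627528/1) = 10027688406627528, use 1/10027688406627528
Result: 9/73 = 1/9 + 1/83 + 1/7791 + 1/70808504 + 1/10027688406627528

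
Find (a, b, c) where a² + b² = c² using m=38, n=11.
(1323, 836, 1565)

Euclid's formula: a = m² - n², b = 2mn, c = m² + n²
m = 38, n = 11
a = 38² - 11² = 1444 - 121 = 1323
b = 2 × 38 × 11 = 836
c = 38² + 11² = 1444 + 121 = 1565
Verification: 1323² + 836² = 1750329 + 698896 = 2449225 = 1565² ✓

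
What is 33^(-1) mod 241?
168

gcd(33, 241) = 1, so the inverse exists.
Extended Euclidean algorithm on (241, 33):
241 = 7 × 33 + 10  ⟹  10 = (1)·241 + (-7)·33
33 = 3 × 10 + 3  ⟹  3 = (-3)·241 + (22)·33
10 = 3 × 3 + 1  ⟹  1 = (10)·241 + (-73)·33
So (-73)·33 ≡ 1 (mod 241), i.e. 33^(-1) ≡ -73 ≡ 168 (mod 241).
Check: 33 × 168 = 5544 ≡ 1 (mod 241)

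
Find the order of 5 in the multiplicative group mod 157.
156

157 is prime, so ord(5) divides φ(157) = 156.
Divisors of 156: 1, 2, 3, 4, 6, 12, 13, 26, 39, 52, 78, 156.
Repeated squaring: 5^1 ≡ 5, 5^2 ≡ 25, 5^4 ≡ 154, 5^8 ≡ 9, 5^16 ≡ 81, 5^32 ≡ 124, 5^64 ≡ 147, 5^128 ≡ 100 (mod 157).
Test 5^d mod 157 for each divisor d in increasing order:
5^1 ≡ 5
5^2 ≡ 25
5^3 = 5^2·5^1 ≡ 125
5^4 ≡ 154
5^6 = 5^4·5^2 ≡ 82
5^12 = 5^8·5^4 ≡ 130
5^13 = 5^8·5^4·5^1 ≡ 22
5^26 = 5^16·5^8·5^2 ≡ 13
5^39 = 5^32·5^4·5^2·5^1 ≡ 129
5^52 = 5^32·5^16·5^4 ≡ 12
5^78 = 5^64·5^8·5^4·5^2 ≡ 156
5^156 = 5^128·5^16·5^8·5^4 ≡ 1  ← first divisor giving 1
The order is 156.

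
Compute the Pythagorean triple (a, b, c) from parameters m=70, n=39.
(3379, 5460, 6421)

Euclid's formula: a = m² - n², b = 2mn, c = m² + n²
m = 70, n = 39
a = 70² - 39² = 4900 - 1521 = 3379
b = 2 × 70 × 39 = 5460
c = 70² + 39² = 4900 + 1521 = 6421
Verification: 3379² + 5460² = 11417641 + 29811600 = 41229241 = 6421² ✓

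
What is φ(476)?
192

476 = 2^2 × 7 × 17
φ(n) = n × ∏(1 - 1/p) for each prime p dividing n
φ(476) = 476 × (1 - 1/2) × (1 - 1/7) × (1 - 1/17) = 192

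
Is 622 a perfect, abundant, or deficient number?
deficient

Proper divisors of 622: sum = 1 + 2 + 311 = 314
Since 314 < 622, 622 is deficient.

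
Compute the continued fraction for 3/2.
[1; 2]

Euclidean algorithm steps:
3 = 1 × 2 + 1
2 = 2 × 1 + 0
Continued fraction: [1; 2]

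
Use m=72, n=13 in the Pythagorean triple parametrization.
(5015, 1872, 5353)

Euclid's formula: a = m² - n², b = 2mn, c = m² + n²
m = 72, n = 13
a = 72² - 13² = 5184 - 169 = 5015
b = 2 × 72 × 13 = 1872
c = 72² + 13² = 5184 + 169 = 5353
Verification: 5015² + 1872² = 25150225 + 3504384 = 28654609 = 5353² ✓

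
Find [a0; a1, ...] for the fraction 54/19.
[2; 1, 5, 3]

Euclidean algorithm steps:
54 = 2 × 19 + 16
19 = 1 × 16 + 3
16 = 5 × 3 + 1
3 = 3 × 1 + 0
Continued fraction: [2; 1, 5, 3]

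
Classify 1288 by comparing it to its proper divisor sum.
abundant

Proper divisors of 1288: sum = 1 + 2 + 4 + 7 + 8 + 14 + 23 + 28 + 46 + 56 + 92 + 161 + 184 + 322 + 644 = 1592
Since 1592 > 1288, 1288 is abundant.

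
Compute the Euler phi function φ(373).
372

373 = 373
φ(n) = n × ∏(1 - 1/p) for each prime p dividing n
φ(373) = 373 × (1 - 1/373) = 372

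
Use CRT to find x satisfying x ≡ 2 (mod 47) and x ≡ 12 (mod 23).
472

Using Chinese Remainder Theorem:
M = 47 × 23 = 1081
M1 = 23, M2 = 47
y1 = 23^(-1) mod 47 = 45
y2 = 47^(-1) mod 23 = 1
x = (2×23×45 + 12×47×1) mod 1081 = 472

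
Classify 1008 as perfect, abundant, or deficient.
abundant

Proper divisors of 1008: sum = 1 + 2 + 3 + 4 + 6 + 7 + 8 + 9 + ... + 168 + 252 + 336 + 504 (29 divisors) = 2216
Since 2216 > 1008, 1008 is abundant.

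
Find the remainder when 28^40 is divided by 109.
97

Repeated squaring. Binary of 40 = 101000.
28^1 ≡ 28 (mod 109); 28^2 ≡ 21 (mod 109); 28^4 ≡ 5 (mod 109); 28^8 ≡ 25 (mod 109); 28^16 ≡ 80 (mod 109); 28^32 ≡ 78 (mod 109)
28^40 = 28^8 × 28^32 ≡ 97 (mod 109)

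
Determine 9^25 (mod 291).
9

Repeated squaring. Binary of 25 = 11001.
9^1 ≡ 9 (mod 291); 9^2 ≡ 81 (mod 291); 9^4 ≡ 159 (mod 291); 9^8 ≡ 255 (mod 291); 9^16 ≡ 132 (mod 291)
9^25 = 9^1 × 9^8 × 9^16 ≡ 9 (mod 291)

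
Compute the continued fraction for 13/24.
[0; 1, 1, 5, 2]

Euclidean algorithm steps:
13 = 0 × 24 + 13
24 = 1 × 13 + 11
13 = 1 × 11 + 2
11 = 5 × 2 + 1
2 = 2 × 1 + 0
Continued fraction: [0; 1, 1, 5, 2]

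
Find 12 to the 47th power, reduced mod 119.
10

Repeated squaring. Binary of 47 = 101111.
12^1 ≡ 12 (mod 119); 12^2 ≡ 25 (mod 119); 12^4 ≡ 30 (mod 119); 12^8 ≡ 67 (mod 119); 12^16 ≡ 86 (mod 119); 12^32 ≡ 18 (mod 119)
12^47 = 12^1 × 12^2 × 12^4 × 12^8 × 12^32 ≡ 10 (mod 119)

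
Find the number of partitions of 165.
172389800255

p(n) counts ways to write n as a sum of positive integers (order ignored).
Euler's pentagonal recurrence: p(k) = p(k-1) + p(k-2) - p(k-5) - p(k-7) + p(k-12) + p(k-15) - ... (offsets j(3j∓1)/2, signs ++--, p(0)=1, p(<0)=0).
DP table for k = 0..164: p(0)=1, p(1)=1, p(2)=2, p(3)=3, p(4)=5, p(5)=7, p(6)=11, p(7)=15, p(8)=22, p(9)=30, p(10)=42, p(11)=56, p(12)=77, p(13)=101, p(14)=135, p(15)=176, p(16)=231, p(17)=297, p(18)=385, p(19)=490, p(20)=627, p(21)=792, p(22)=1002, p(23)=1255, p(24)=1575, p(25)=1958, p(26)=2436, p(27)=3010, p(28)=3718, p(29)=4565, p(30)=5604, p(31)=6842, p(32)=8349, p(33)=10143, p(34)=12310, p(35)=14883, p(36)=17977, p(37)=21637, p(38)=26015, p(39)=31185, p(40)=37338, p(41)=44583, p(42)=53174, p(43)=63261, p(44)=75175, p(45)=89134, p(46)=105558, p(47)=124754, p(48)=147273, p(49)=173525, p(50)=204226, p(51)=239943, p(52)=281589, p(53)=329931, p(54)=386155, p(55)=451276, p(56)=526823, p(57)=614154, p(58)=715220, p(59)=831820, p(60)=966467, p(61)=1121505, p(62)=1300156, p(63)=1505499, p(64)=1741630, p(65)=2012558, p(66)=2323520, p(67)=2679689, p(68)=3087735, p(69)=3554345, p(70)=4087968, p(71)=4697205, p(72)=5392783, p(73)=6185689, p(74)=7089500, p(75)=8118264, p(76)=9289091, p(77)=10619863, p(78)=12132164, p(79)=13848650, p(80)=15796476, p(81)=18004327, p(82)=20506255, p(83)=23338469, p(84)=26543660, p(85)=30167357, p(86)=34262962, p(87)=38887673, p(88)=44108109, p(89)=49995925, p(90)=56634173, p(91)=64112359, p(92)=72533807, p(93)=82010177, p(94)=92669720, p(95)=104651419, p(96)=118114304, p(97)=133230930, p(98)=150198136, p(99)=169229875, p(100)=190569292, p(101)=214481126, p(102)=241265379, p(103)=271248950, p(104)=304801365, p(105)=342325709, p(106)=384276336, p(107)=431149389, p(108)=483502844, p(109)=541946240, p(110)=607163746, p(111)=679903203, p(112)=761002156, p(113)=851376628, p(114)=952050665, p(115)=1064144451, p(116)=1188908248, p(117)=1327710076, p(118)=1482074143, p(119)=1653668665, p(120)=1844349560, p(121)=2056148051, p(122)=2291320912, p(123)=2552338241, p(124)=2841940500, p(125)=3163127352, p(126)=3519222692, p(127)=3913864295, p(128)=4351078600, p(129)=4835271870, p(130)=5371315400, p(131)=5964539504, p(132)=6620830889, p(133)=7346629512, p(134)=8149040695, p(135)=9035836076, p(136)=10015581680, p(137)=11097645016, p(138)=12292341831, p(139)=13610949895, p(140)=15065878135, p(141)=16670689208, p(142)=18440293320, p(143)=20390982757, p(144)=22540654445, p(145)=24908858009, p(146)=27517052599, p(147)=30388671978, p(148)=33549419497, p(149)=37027355200, p(150)=40853235313, p(151)=45060624582, p(152)=49686288421, p(153)=54770336324, p(154)=60356673280, p(155)=66493182097, p(156)=73232243759, p(157)=80630964769, p(158)=88751778802, p(159)=97662728555, p(160)=107438159466, p(161)=118159068427, p(162)=129913904637, p(163)=142798995930, p(164)=156919475295.
Final step: p(165) = p(164) + p(163) - p(160) - p(158) + p(153) + p(150) - p(143) - p(139) + p(130) + p(125) - p(114) - p(108) + p(95) + p(88) - p(73) - p(65) + p(48) + p(39) - p(20) - p(10)
= 156919475295 + 142798995930 - 107438159466 - 88751778802 + 54770336324 + 40853235313 - 20390982757 - 13610949895 + 5371315400 + 3163127352 - 952050665 - 483502844 + 104651419 + 44108109 - 6185689 - 2012558 + 147273 + 31185 - 627 - 42
= 172389800255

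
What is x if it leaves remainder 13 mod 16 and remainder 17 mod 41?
509

Using Chinese Remainder Theorem:
M = 16 × 41 = 656
M1 = 41, M2 = 16
y1 = 41^(-1) mod 16 = 9
y2 = 16^(-1) mod 41 = 18
x = (13×41×9 + 17×16×18) mod 656 = 509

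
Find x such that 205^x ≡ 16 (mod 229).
108

Baby-step giant-step with step n = ⌈√229⌉ = 16.
Baby steps 205^j mod 229 (j:value) for j=0..15: 0:1, 1:205, 2:118, 3:145, 4:184, 5:164, 6:186, 7:116, 8:193, 9:177, 10:103, 11:47, 12:17, 13:50, 14:174, 15:175.
Giant-step multiplier: 205^(-16) ≡ 205^(228-16) = 205^212 ≡ 91 (mod 229).
Giant steps γ_i = 16·91^i mod 229: γ_0=16, γ_1=82, γ_2=134, γ_3=57, γ_4=149, γ_5=48, γ_6=17 (in table at j=12).
x = i·n + j = 6·16 + 12 = 108.
Check: 205^108 ≡ 16 (mod 229).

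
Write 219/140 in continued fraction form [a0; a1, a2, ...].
[1; 1, 1, 3, 2, 1, 1, 3]

Euclidean algorithm steps:
219 = 1 × 140 + 79
140 = 1 × 79 + 61
79 = 1 × 61 + 18
61 = 3 × 18 + 7
18 = 2 × 7 + 4
7 = 1 × 4 + 3
4 = 1 × 3 + 1
3 = 3 × 1 + 0
Continued fraction: [1; 1, 1, 3, 2, 1, 1, 3]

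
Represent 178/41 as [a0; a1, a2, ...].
[4; 2, 1, 13]

Euclidean algorithm steps:
178 = 4 × 41 + 14
41 = 2 × 14 + 13
14 = 1 × 13 + 1
13 = 13 × 1 + 0
Continued fraction: [4; 2, 1, 13]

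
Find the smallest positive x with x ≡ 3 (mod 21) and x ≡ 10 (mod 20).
150

Using Chinese Remainder Theorem:
M = 21 × 20 = 420
M1 = 20, M2 = 21
y1 = 20^(-1) mod 21 = 20
y2 = 21^(-1) mod 20 = 1
x = (3×20×20 + 10×21×1) mod 420 = 150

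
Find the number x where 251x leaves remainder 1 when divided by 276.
11

gcd(251, 276) = 1, so the inverse exists.
Extended Euclidean algorithm on (276, 251):
276 = 1 × 251 + 25  ⟹  25 = (1)·276 + (-1)·251
251 = 10 × 25 + 1  ⟹  1 = (-10)·276 + (11)·251
So (11)·251 ≡ 1 (mod 276), i.e. 251^(-1) ≡ 11 (mod 276).
Check: 251 × 11 = 2761 ≡ 1 (mod 276)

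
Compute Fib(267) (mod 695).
173

Matrix identity: Q^n = [[F_(n+1), F_n], [F_n, F_(n-1)]] with Q = [[1,1],[1,0]].
n = 267 = 100001011₂. Square-and-multiply, entries mod 695:
Q^1 = [[1,1],[1,0]]
Q^2 = (Q^1)² = [[2,1],[1,1]]
Q^4 = (Q^2)² = [[5,3],[3,2]]
Q^8 = (Q^4)² = [[34,21],[21,13]]
Q^16 = (Q^8)² = [[207,292],[292,610]]
Q^33 = (Q^16)²·Q = [[412,233],[233,179]]
Q^66 = (Q^33)² = [[243,93],[93,150]]
Q^133 = (Q^66)²·Q = [[692,283],[283,409]]
Q^267 = (Q^133)²·Q = [[396,173],[173,223]]
F_267 mod 695 = Q^267[0][1] = 173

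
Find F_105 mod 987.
34

Matrix identity: Q^n = [[F_(n+1), F_n], [F_n, F_(n-1)]] with Q = [[1,1],[1,0]].
n = 105 = 1101001₂. Square-and-multiply, entries mod 987:
Q^1 = [[1,1],[1,0]]
Q^3 = (Q^1)²·Q = [[3,2],[2,1]]
Q^6 = (Q^3)² = [[13,8],[8,5]]
Q^13 = (Q^6)²·Q = [[377,233],[233,144]]
Q^26 = (Q^13)² = [[5,979],[979,13]]
Q^52 = (Q^26)² = [[89,843],[843,233]]
Q^105 = (Q^52)²·Q = [[55,34],[34,21]]
F_105 mod 987 = Q^105[0][1] = 34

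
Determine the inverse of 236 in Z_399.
164

gcd(236, 399) = 1, so the inverse exists.
Extended Euclidean algorithm on (399, 236):
399 = 1 × 236 + 163  ⟹  163 = (1)·399 + (-1)·236
236 = 1 × 163 + 73  ⟹  73 = (-1)·399 + (2)·236
163 = 2 × 73 + 17  ⟹  17 = (3)·399 + (-5)·236
73 = 4 × 17 + 5  ⟹  5 = (-13)·399 + (22)·236
17 = 3 × 5 + 2  ⟹  2 = (42)·399 + (-71)·236
5 = 2 × 2 + 1  ⟹  1 = (-97)·399 + (164)·236
So (164)·236 ≡ 1 (mod 399), i.e. 236^(-1) ≡ 164 (mod 399).
Check: 236 × 164 = 38704 ≡ 1 (mod 399)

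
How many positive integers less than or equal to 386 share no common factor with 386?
192

386 = 2 × 193
φ(n) = n × ∏(1 - 1/p) for each prime p dividing n
φ(386) = 386 × (1 - 1/2) × (1 - 1/193) = 192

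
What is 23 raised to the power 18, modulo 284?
101

Repeated squaring. Binary of 18 = 10010.
23^1 ≡ 23 (mod 284); 23^2 ≡ 245 (mod 284); 23^4 ≡ 101 (mod 284); 23^8 ≡ 261 (mod 284); 23^16 ≡ 245 (mod 284)
23^18 = 23^2 × 23^16 ≡ 101 (mod 284)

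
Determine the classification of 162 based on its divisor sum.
abundant

Proper divisors of 162: sum = 1 + 2 + 3 + 6 + 9 + 18 + 27 + 54 + 81 = 201
Since 201 > 162, 162 is abundant.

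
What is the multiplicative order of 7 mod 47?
23

47 is prime, so ord(7) divides φ(47) = 46.
Divisors of 46: 1, 2, 23, 46.
Repeated squaring: 7^1 ≡ 7, 7^2 ≡ 2, 7^4 ≡ 4, 7^8 ≡ 16, 7^16 ≡ 21, 7^32 ≡ 18 (mod 47).
Test 7^d mod 47 for each divisor d in increasing order:
7^1 ≡ 7
7^2 ≡ 2
7^23 = 7^16·7^4·7^2·7^1 ≡ 1  ← first divisor giving 1
The order is 23.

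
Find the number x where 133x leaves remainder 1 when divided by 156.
61

gcd(133, 156) = 1, so the inverse exists.
Extended Euclidean algorithm on (156, 133):
156 = 1 × 133 + 23  ⟹  23 = (1)·156 + (-1)·133
133 = 5 × 23 + 18  ⟹  18 = (-5)·156 + (6)·133
23 = 1 × 18 + 5  ⟹  5 = (6)·156 + (-7)·133
18 = 3 × 5 + 3  ⟹  3 = (-23)·156 + (27)·133
5 = 1 × 3 + 2  ⟹  2 = (29)·156 + (-34)·133
3 = 1 × 2 + 1  ⟹  1 = (-52)·156 + (61)·133
So (61)·133 ≡ 1 (mod 156), i.e. 133^(-1) ≡ 61 (mod 156).
Check: 133 × 61 = 8113 ≡ 1 (mod 156)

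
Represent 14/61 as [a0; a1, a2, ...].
[0; 4, 2, 1, 4]

Euclidean algorithm steps:
14 = 0 × 61 + 14
61 = 4 × 14 + 5
14 = 2 × 5 + 4
5 = 1 × 4 + 1
4 = 4 × 1 + 0
Continued fraction: [0; 4, 2, 1, 4]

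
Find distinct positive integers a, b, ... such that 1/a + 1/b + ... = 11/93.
1/9 + 1/140 + 1/39060

Greedy algorithm:
11/93: ceiling(93/11) = 9, use 1/9
2/279: ceiling(279/2) = 140, use 1/140
1/39060: ceiling(39060/1) = 39060, use 1/39060
Result: 11/93 = 1/9 + 1/140 + 1/39060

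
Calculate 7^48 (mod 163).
6

Repeated squaring. Binary of 48 = 110000.
7^1 ≡ 7 (mod 163); 7^2 ≡ 49 (mod 163); 7^4 ≡ 119 (mod 163); 7^8 ≡ 143 (mod 163); 7^16 ≡ 74 (mod 163); 7^32 ≡ 97 (mod 163)
7^48 = 7^16 × 7^32 ≡ 6 (mod 163)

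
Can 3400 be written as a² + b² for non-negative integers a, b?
6² + 58² (a=6, b=58)

Factorization: 3400 = 2^3 × 5^2 × 17
By Fermat: n is sum of two squares iff every prime p ≡ 3 (mod 4) appears to even power.
All primes ≡ 3 (mod 4) appear to even power.
Search a = 0, 1, 2, … for 3400 - a² a perfect square: first hit at a = 6: 3400 - 36 = 3364 = 58².
3400 = 6² + 58² = 36 + 3364 ✓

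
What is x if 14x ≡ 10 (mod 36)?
x ≡ 11 (mod 18)

gcd(14, 36) = 2, which divides 10, so solutions exist.
Divide through by 2: 7x ≡ 5 (mod 18).
Find 7^(-1) mod 18 by the extended Euclidean algorithm:
18 = 2 × 7 + 4  ⟹  4 = (1)·18 + (-2)·7
7 = 1 × 4 + 3  ⟹  3 = (-1)·18 + (3)·7
4 = 1 × 3 + 1  ⟹  1 = (2)·18 + (-5)·7
So (-5)·7 ≡ 1 (mod 18), i.e. 7^(-1) ≡ -5 ≡ 13 (mod 18).
x ≡ 13 × 5 = 65 ≡ 11 (mod 18).
Check: 14 × 11 = 154 ≡ 10 (mod 36).
x ≡ 11 (mod 18), giving 2 solutions mod 36.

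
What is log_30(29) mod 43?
19

Baby-step giant-step with step n = ⌈√43⌉ = 7.
Baby steps 30^j mod 43 (j:value) for j=0..6: 0:1, 1:30, 2:40, 3:39, 4:9, 5:12, 6:16.
Giant-step multiplier: 30^(-7) ≡ 30^(42-7) = 30^35 ≡ 37 (mod 43).
Giant steps γ_i = 29·37^i mod 43: γ_0=29, γ_1=41, γ_2=12 (in table at j=5).
x = i·n + j = 2·7 + 5 = 19.
Check: 30^19 ≡ 29 (mod 43).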